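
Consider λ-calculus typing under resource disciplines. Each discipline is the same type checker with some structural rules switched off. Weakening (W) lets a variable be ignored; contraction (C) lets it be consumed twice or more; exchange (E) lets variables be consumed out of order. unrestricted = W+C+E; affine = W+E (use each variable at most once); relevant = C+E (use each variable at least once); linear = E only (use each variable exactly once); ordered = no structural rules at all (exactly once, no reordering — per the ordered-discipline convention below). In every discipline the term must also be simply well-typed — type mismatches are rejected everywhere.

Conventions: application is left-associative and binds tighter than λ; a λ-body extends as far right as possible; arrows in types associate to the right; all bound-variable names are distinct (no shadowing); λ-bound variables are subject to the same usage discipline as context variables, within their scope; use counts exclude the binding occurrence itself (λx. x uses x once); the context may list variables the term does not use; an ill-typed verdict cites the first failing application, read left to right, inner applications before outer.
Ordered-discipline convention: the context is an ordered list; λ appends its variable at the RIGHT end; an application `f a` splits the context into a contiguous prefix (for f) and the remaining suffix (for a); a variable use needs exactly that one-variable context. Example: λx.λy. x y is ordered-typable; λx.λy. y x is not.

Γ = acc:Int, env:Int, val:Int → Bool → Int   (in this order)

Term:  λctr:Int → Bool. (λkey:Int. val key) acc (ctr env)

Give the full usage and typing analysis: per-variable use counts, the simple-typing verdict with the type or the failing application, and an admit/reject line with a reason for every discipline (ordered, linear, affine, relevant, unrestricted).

counts: acc=1; env=1; val=1; ctr [bound]=1; key [bound]=1
uses in reading order: val, key, acc, ctr, env
typing: ✓ — (Int → Bool) → Int
ordered ✗ (needs exchange: uses follow val, key, acc, ctr, env)
linear ✓ (single use per variable (acc, env, val, ctr, key))
affine ✓ (at most one use each (acc, env, val, ctr, key))
relevant ✓ (every one of acc, env, val, ctr, key appears)
unrestricted ✓ (well-typed at (Int → Bool) → Int; no restrictions here)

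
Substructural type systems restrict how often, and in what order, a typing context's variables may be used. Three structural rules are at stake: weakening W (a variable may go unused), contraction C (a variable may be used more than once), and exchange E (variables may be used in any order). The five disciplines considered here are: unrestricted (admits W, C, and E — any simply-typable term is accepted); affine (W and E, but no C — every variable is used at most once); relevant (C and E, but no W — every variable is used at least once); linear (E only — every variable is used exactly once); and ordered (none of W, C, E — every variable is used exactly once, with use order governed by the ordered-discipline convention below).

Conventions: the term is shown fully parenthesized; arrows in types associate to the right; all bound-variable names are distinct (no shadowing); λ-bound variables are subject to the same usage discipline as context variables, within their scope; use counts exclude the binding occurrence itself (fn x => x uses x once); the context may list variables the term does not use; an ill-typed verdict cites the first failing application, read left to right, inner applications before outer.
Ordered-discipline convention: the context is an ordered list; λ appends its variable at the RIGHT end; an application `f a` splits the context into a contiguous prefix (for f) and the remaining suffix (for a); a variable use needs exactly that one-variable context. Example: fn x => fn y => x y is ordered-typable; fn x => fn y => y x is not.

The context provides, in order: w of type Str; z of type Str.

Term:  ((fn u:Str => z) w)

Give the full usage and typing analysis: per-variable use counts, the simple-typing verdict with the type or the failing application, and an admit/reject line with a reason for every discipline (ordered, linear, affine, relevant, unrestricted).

usage: w ×1, z ×1, u (bound) ×0
left-to-right use order: z, w
typing: well-typed at Str
ordered ✗ (u never used (weakening))
linear ✗ (u never used (weakening))
affine ✓ (at most one use each (w, z, u))
relevant ✗ (u never used (weakening))
unrestricted ✓ (well-typed at Str; no restrictions here)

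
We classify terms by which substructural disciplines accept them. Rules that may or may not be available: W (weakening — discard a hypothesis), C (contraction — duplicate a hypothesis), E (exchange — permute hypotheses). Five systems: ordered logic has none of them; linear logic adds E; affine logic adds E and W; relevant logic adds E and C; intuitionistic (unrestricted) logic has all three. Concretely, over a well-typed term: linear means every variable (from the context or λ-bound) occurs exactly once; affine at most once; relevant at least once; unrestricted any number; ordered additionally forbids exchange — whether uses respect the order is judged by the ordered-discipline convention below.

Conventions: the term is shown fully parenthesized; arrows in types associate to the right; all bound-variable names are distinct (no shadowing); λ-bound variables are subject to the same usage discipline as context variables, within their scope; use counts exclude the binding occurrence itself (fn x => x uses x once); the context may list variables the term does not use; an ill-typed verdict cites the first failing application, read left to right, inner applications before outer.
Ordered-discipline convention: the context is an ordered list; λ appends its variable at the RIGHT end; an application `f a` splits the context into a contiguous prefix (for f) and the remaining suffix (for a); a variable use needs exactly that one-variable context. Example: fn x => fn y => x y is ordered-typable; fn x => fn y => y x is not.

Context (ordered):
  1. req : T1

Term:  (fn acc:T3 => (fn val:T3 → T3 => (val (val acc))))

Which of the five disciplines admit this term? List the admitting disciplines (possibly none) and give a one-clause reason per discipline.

admitted in: unrestricted
variable uses: req=0; acc (λ-bound)=1; val (λ-bound)=2
uses in reading order: val, val, acc
typing: the term checks, with type T3 → (T3 → T3) → T3
ordered: ✗, uses contraction: val ×2; unused: req — weakening required
linear: ✗, uses contraction: val ×2; unused: req — weakening required
affine: ✗, uses contraction: val ×2
relevant: ✗, unused: req — weakening required
unrestricted: ✓, typability at T3 → (T3 → T3) → T3 is all that's needed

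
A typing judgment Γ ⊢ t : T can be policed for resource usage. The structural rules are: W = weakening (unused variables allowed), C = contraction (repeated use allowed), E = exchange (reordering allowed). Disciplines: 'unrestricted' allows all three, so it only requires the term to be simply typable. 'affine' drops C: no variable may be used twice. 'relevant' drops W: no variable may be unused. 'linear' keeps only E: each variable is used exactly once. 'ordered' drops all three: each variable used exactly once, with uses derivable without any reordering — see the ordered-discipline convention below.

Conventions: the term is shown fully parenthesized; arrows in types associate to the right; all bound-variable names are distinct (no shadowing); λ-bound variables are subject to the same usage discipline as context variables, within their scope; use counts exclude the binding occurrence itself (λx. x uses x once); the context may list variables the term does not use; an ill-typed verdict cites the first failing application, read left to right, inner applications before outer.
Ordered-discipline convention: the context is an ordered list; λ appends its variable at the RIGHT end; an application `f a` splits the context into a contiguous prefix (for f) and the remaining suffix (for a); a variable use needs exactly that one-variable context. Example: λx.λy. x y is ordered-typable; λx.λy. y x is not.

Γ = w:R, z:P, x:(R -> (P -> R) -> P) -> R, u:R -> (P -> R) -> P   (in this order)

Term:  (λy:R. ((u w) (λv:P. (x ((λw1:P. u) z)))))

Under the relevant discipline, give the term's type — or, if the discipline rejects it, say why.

not well-typed under relevant — needs weakening: y, v, w1 unused
variable uses: w: 1; z: 1; x: 1; u: 2; y (bound): 0; v (bound): 0; w1 (bound): 0
order of uses: u, w, x, u, z
typing: well-typed — term : R -> P
summary: ordered ✗ | linear ✗ | affine ✗ | relevant ✗ | unrestricted ✓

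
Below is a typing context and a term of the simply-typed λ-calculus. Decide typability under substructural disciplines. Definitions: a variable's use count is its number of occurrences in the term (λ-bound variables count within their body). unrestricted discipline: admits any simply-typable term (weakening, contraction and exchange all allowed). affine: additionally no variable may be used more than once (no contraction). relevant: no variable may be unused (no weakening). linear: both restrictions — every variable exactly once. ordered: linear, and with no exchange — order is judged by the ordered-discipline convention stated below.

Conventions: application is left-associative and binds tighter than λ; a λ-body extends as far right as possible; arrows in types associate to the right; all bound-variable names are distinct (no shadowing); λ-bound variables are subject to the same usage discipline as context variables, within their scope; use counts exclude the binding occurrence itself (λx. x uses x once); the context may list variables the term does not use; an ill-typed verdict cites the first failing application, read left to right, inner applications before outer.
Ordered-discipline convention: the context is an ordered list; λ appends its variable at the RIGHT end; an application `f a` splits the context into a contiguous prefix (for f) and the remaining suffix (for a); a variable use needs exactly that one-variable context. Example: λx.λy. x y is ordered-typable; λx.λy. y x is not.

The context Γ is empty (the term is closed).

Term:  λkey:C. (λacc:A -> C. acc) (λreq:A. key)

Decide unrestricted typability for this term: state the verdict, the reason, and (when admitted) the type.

yes — typability at C -> A -> C is all that's needed; term : C -> A -> C
use counts: key [bound]=1; acc [bound]=1; req [bound]=0
use order (left to right): acc, key
typing: well-typed — term : C -> A -> C
per-discipline verdicts: ordered ✗; linear ✗; affine ✓; relevant ✗; unrestricted ✓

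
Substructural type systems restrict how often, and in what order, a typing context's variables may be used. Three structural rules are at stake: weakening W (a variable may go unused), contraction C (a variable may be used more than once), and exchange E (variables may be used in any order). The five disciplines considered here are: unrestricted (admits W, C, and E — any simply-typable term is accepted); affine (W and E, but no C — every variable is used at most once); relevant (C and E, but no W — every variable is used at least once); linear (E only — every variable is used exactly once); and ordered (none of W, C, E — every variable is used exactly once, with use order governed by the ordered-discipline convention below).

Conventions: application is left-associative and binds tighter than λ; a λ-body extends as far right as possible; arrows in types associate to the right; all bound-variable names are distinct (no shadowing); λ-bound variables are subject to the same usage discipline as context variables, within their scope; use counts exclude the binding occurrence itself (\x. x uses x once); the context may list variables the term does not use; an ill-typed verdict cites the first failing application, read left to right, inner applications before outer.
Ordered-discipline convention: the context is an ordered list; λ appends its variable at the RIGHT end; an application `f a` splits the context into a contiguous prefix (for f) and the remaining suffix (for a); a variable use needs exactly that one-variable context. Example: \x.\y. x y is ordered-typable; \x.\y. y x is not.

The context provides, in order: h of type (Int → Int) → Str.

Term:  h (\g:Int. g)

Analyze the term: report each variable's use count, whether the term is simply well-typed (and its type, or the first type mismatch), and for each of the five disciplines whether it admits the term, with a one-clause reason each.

usage: h: 1, g [bound]: 1
use order (left to right): h, g
typing: well-typed — term : Str
ordered: ✓ — h, g once each; derivable with no W/C/E
linear: ✓ — each of h, g used exactly once
affine: ✓ — at most one use each (h, g)
relevant: ✓ — at least one use each (h, g)
unrestricted: ✓ — type-checks (Str) and nothing is barred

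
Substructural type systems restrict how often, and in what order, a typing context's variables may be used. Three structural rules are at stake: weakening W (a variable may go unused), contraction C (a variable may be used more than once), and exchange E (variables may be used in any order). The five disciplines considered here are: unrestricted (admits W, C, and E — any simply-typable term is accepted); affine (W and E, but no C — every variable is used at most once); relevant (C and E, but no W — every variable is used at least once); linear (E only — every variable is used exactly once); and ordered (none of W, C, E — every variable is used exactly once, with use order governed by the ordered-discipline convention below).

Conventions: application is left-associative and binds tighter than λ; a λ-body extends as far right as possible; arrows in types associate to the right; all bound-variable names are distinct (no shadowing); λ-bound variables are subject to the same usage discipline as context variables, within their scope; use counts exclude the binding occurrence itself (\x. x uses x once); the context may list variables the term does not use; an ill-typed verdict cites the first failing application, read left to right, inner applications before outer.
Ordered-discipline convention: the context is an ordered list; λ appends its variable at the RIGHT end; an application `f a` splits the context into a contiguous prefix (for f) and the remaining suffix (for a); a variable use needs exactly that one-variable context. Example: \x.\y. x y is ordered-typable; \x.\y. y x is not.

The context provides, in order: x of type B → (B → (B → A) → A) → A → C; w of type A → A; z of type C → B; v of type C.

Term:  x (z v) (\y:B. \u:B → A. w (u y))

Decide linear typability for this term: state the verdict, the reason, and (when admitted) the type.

yes — exactly-once usage across x, w, z, v, y, u; term : A → C
counts: x: 1×; w: 1×; z: 1×; v: 1×; y (λ-bound): 1×; u (λ-bound): 1×
use order (left to right): x, z, v, w, u, y
typing: the term checks, with type A → C
across the five disciplines: ordered ✗; linear ✓; affine ✓; relevant ✓; unrestricted ✓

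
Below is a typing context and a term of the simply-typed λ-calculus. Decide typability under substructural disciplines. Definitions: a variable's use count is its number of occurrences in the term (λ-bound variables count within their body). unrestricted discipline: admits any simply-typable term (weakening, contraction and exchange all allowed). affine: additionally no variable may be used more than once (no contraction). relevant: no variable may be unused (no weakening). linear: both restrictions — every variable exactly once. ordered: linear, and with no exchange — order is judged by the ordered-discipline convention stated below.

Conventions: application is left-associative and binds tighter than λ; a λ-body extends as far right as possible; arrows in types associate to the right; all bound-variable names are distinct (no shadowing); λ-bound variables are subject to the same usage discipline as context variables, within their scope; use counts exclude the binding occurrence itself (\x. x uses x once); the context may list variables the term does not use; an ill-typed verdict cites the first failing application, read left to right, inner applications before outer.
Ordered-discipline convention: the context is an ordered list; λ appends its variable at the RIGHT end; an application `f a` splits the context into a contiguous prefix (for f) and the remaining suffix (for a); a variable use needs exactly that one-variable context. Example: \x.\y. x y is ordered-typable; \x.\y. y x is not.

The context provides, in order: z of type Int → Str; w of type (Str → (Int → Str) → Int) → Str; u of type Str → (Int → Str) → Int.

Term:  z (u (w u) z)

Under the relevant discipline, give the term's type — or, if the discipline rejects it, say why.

term : Str
usage: z ×2, w ×1, u ×2
order of uses: z, u, w, u, z
typing: well-typed — term : Str
all disciplines: ordered ✗; linear ✗; affine ✗; relevant ✓; unrestricted ✓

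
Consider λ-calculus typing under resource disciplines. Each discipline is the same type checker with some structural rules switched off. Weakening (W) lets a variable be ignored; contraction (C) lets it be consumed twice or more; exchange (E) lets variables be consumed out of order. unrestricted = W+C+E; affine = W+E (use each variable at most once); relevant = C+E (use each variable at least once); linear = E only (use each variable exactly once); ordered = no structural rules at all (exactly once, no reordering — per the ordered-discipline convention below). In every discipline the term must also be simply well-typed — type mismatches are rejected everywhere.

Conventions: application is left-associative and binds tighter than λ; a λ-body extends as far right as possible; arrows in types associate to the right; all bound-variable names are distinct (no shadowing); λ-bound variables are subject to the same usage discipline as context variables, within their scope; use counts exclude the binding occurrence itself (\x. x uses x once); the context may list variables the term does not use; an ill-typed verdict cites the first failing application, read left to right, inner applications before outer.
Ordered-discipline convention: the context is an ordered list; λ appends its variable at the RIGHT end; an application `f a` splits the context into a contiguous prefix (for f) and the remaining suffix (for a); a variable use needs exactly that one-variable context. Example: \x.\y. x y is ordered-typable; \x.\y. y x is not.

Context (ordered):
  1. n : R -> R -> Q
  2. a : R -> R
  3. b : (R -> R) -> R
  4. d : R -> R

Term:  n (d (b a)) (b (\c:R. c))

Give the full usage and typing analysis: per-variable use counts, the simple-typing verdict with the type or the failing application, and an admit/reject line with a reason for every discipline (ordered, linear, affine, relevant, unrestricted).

counts: n=1; a=1; b=2; d=1; c (λ-bound)=1
left-to-right use order: n, d, b, a, b, c
typing: the term checks, with type Q
ordered ✗ (needs contraction — b ×2)
linear ✗ (needs contraction — b ×2)
affine ✗ (needs contraction — b ×2)
relevant ✓ (every one of n, a, b, d, c appears)
unrestricted ✓ (typability at Q is all that's needed)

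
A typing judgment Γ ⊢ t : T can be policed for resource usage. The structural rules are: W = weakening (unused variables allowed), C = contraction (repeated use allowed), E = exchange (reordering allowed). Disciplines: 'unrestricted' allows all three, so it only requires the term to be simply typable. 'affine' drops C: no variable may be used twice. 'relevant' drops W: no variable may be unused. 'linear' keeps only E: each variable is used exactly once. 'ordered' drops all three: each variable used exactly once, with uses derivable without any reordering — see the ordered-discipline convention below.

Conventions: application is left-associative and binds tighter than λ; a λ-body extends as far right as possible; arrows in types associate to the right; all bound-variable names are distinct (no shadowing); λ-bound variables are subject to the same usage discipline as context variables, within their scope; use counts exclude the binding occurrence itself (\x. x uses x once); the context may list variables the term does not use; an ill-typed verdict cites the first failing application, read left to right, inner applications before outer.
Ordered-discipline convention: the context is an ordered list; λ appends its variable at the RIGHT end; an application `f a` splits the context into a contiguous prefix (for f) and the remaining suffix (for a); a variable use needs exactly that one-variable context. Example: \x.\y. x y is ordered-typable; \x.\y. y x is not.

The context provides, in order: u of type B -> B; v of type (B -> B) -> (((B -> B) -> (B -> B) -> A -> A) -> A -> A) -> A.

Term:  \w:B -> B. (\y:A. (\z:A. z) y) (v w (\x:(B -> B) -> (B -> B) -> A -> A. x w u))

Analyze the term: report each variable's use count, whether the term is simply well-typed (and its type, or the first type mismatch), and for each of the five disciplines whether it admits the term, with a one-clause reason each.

usage: u=1; v=1; w (λ-bound)=2; y (λ-bound)=1; z (λ-bound)=1; x (λ-bound)=1
order of uses: z, y, v, w, x, w, u
typing: ✓ — (B -> B) -> A
ordered ✗ (uses contraction: w ×2)
linear ✗ (uses contraction: w ×2)
affine ✗ (uses contraction: w ×2)
relevant ✓ (every one of u, v, w, y, z, x appears)
unrestricted ✓ (simply typable at (B -> B) -> A; W, C, E all held)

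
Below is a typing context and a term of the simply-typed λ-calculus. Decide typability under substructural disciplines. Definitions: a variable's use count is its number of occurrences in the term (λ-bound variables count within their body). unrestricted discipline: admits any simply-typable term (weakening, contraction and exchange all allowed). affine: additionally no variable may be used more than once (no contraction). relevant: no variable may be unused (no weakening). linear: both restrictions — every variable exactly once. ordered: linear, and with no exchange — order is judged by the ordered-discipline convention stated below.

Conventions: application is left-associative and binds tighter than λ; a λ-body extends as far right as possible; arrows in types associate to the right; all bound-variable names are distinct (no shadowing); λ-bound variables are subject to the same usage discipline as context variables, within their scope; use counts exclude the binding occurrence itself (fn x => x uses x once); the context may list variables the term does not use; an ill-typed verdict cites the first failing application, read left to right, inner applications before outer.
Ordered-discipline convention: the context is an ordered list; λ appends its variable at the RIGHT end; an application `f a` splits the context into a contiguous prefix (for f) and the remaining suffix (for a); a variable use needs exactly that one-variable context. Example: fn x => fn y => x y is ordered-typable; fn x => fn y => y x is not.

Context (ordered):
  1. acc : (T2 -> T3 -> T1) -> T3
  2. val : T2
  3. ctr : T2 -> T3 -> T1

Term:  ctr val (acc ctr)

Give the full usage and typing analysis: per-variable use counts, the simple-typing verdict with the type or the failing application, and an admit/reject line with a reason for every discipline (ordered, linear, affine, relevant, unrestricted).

usage: acc: 1×; val: 1×; ctr: 2×
left-to-right use order: ctr, val, acc, ctr
typing: well-typed at T1
ordered ✗ (ctr ×2 used more than once (contraction))
linear ✗ (ctr ×2 used more than once (contraction))
affine ✗ (ctr ×2 used more than once (contraction))
relevant ✓ (every one of acc, val, ctr appears)
unrestricted ✓ (simply typable at T1; W, C, E all held)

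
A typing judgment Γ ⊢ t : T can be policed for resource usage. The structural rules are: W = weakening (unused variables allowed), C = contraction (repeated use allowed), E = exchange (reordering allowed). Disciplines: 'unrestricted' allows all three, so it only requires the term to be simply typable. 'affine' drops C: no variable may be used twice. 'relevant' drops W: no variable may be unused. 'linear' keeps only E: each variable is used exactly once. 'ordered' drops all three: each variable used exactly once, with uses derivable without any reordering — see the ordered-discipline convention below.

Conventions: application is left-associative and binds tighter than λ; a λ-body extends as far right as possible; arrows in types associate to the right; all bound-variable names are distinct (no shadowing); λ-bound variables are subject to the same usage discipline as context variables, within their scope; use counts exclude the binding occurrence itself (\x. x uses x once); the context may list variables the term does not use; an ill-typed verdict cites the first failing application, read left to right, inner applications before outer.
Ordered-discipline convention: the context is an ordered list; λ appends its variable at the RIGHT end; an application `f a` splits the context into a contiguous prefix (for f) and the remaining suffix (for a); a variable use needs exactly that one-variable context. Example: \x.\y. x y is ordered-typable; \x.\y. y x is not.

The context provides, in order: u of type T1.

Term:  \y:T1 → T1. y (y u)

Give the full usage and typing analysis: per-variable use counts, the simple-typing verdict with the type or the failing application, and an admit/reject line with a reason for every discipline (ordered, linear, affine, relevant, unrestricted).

usage: u: 1×, y [bound]: 2×
uses in reading order: y, y, u
typing: ✓ — (T1 → T1) → T1
ordered: ✗, y ×2 used more than once (contraction)
linear: ✗, y ×2 used more than once (contraction)
affine: ✗, y ×2 used more than once (contraction)
relevant: ✓, every one of u, y appears
unrestricted: ✓, simply typable at (T1 → T1) → T1; W, C, E all held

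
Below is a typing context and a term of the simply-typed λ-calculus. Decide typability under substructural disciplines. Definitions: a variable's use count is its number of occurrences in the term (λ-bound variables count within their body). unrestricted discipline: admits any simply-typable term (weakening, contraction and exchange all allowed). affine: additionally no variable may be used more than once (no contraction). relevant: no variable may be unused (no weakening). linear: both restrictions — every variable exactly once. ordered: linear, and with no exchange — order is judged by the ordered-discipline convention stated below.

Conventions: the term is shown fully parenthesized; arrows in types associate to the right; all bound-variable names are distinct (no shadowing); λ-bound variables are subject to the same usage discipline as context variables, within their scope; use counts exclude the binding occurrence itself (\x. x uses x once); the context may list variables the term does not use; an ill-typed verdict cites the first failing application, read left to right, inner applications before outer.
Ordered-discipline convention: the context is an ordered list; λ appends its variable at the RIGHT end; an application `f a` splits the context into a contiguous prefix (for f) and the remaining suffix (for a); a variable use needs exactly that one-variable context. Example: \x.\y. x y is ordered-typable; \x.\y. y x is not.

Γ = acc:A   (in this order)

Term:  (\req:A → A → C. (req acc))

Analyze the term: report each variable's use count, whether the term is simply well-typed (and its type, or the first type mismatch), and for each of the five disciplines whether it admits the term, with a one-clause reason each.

variable uses: acc: 1×; req [bound]: 1×
uses in reading order: req, acc
typing: ✓ — (A → A → C) → A → C
ordered: ✗, use order req, acc needs exchange
linear: ✓, single use per variable (acc, req)
affine: ✓, none of acc, req used more than once
relevant: ✓, none of acc, req goes unused
unrestricted: ✓, type-checks ((A → A → C) → A → C) and nothing is barred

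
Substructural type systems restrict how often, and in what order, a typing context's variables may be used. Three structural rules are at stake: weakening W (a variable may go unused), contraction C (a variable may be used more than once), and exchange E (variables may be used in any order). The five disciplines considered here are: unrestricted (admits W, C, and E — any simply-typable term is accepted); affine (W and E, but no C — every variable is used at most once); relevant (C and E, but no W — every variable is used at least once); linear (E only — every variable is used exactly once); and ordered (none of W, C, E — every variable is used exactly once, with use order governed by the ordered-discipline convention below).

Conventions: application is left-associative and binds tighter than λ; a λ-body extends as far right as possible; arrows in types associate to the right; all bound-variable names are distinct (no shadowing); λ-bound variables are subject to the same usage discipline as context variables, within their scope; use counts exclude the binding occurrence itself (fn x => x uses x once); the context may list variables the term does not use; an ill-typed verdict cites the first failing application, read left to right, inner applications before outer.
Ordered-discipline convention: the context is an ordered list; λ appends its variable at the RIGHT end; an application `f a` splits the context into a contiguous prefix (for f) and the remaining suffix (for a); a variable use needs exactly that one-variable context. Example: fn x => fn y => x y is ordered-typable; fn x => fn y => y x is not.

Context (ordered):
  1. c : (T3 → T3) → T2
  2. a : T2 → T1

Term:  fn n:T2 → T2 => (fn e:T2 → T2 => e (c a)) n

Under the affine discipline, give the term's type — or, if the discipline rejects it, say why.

not well-typed under affine — a type mismatch blocks all five
usage: c=1, a=1, n (bound)=1, e (bound)=1
uses in reading order: e, c, a, n
typing: ill-typed: argument of type T2 → T1 where T3 → T3 is required
summary: ordered ✗; linear ✗; affine ✗; relevant ✗; unrestricted ✗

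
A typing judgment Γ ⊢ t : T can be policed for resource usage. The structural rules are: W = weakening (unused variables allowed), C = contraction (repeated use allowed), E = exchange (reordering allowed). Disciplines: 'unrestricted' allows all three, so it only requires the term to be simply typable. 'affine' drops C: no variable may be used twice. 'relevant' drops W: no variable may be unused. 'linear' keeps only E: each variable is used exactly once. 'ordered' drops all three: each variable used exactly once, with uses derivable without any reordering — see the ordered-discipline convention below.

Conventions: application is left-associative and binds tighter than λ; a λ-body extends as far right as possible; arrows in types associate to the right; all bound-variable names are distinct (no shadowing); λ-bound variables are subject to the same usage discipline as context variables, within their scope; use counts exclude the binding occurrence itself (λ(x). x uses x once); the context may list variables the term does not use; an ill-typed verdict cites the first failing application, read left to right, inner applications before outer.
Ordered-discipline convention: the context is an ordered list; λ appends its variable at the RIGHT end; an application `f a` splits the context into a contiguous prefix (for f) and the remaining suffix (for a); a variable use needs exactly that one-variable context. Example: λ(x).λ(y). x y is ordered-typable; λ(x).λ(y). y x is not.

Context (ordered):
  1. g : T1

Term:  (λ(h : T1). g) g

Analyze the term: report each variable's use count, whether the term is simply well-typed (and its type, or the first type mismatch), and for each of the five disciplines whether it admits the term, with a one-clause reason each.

use counts: g=2, h [bound]=0
uses in reading order: g, g
typing: the term checks, with type T1
ordered: ✗ — uses contraction: g ×2; unused: h — weakening required
linear: ✗ — uses contraction: g ×2; unused: h — weakening required
affine: ✗ — uses contraction: g ×2
relevant: ✗ — unused: h — weakening required
unrestricted: ✓ — well-typed at T1; no restrictions here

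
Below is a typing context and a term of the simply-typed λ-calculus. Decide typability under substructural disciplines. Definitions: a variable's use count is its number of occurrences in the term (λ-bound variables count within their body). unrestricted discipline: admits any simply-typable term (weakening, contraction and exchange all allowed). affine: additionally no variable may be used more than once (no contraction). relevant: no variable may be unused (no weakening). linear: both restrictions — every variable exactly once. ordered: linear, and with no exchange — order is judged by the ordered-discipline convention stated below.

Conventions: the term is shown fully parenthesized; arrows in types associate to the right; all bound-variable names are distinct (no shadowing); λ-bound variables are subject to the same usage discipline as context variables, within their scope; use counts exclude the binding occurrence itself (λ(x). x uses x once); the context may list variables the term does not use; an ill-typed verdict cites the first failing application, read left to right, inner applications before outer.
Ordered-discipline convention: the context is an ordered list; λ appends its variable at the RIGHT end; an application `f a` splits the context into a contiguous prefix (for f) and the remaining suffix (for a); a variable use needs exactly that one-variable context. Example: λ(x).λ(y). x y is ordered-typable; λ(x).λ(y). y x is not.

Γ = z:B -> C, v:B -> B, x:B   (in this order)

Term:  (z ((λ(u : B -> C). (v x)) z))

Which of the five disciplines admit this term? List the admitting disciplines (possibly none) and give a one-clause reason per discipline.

admitted in: unrestricted
use counts: z=2, v=1, x=1, u (λ-bound)=0
order of uses: z, v, x, z
typing: the term checks, with type C
ordered: ✗ — uses contraction: z ×2; u left unused
linear: ✗ — uses contraction: z ×2; u left unused
affine: ✗ — uses contraction: z ×2
relevant: ✗ — u left unused
unrestricted: ✓ — well-typed at C; no restrictions here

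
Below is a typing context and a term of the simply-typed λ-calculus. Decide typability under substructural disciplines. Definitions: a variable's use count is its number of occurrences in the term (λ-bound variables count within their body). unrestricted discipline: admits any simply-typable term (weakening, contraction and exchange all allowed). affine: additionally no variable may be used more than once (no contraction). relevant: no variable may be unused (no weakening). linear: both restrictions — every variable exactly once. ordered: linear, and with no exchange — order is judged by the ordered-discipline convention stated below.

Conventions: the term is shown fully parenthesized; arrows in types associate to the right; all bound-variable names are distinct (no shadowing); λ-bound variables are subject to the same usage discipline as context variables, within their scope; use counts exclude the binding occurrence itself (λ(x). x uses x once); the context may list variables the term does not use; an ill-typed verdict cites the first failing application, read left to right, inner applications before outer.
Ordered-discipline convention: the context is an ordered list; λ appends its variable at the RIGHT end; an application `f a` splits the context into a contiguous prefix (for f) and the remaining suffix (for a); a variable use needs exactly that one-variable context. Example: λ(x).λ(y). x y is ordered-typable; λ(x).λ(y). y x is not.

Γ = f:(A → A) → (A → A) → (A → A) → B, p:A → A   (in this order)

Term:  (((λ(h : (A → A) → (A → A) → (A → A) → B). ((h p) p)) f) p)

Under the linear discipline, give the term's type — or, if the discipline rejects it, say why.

not well-typed under linear — p ×3 used more than once (contraction)
usage: f ×1; p ×3; h (λ-bound) ×1
order of uses: h, p, p, f, p
typing: well-typed at B
per-discipline verdicts: ordered ✗ | linear ✗ | affine ✗ | relevant ✓ | unrestricted ✓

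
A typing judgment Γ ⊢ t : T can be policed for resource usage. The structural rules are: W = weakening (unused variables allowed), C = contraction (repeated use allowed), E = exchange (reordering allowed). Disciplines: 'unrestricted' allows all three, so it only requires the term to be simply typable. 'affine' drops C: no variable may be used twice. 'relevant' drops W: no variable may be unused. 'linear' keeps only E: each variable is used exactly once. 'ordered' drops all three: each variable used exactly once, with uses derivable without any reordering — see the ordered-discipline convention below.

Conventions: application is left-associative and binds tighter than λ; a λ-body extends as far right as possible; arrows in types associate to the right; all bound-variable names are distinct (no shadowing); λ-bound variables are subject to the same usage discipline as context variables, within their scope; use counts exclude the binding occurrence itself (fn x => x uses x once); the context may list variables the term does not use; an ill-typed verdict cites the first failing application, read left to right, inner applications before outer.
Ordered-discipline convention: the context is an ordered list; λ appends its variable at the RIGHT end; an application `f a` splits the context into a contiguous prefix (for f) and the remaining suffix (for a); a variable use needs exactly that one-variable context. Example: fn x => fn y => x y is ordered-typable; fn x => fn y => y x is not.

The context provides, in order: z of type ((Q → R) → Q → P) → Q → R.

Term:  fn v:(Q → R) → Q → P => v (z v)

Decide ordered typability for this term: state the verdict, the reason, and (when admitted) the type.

no — uses contraction: v ×2
use counts: z: 1×, v (bound): 2×
use order (left to right): v, z, v
typing: well-typed — term : ((Q → R) → Q → P) → Q → P
across the five disciplines: ordered ✗, linear ✗, affine ✗, relevant ✓, unrestricted ✓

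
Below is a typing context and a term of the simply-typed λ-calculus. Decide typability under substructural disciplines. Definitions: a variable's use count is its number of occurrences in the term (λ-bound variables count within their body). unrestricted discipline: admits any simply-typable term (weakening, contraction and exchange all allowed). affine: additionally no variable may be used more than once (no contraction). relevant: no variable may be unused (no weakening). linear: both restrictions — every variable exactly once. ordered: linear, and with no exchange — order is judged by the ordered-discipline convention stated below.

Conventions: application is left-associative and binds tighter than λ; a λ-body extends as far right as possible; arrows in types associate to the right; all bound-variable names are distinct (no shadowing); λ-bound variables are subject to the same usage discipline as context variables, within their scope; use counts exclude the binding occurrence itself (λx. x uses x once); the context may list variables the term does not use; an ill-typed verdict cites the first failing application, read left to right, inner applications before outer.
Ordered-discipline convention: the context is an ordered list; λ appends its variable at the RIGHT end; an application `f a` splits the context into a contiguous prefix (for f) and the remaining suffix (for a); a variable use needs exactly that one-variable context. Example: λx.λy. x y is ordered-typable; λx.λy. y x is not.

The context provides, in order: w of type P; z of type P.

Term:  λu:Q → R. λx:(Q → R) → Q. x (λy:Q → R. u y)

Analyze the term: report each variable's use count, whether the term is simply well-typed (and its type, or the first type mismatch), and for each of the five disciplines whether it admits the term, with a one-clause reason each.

counts: w ×0, z ×0, u (λ-bound) ×1, x (λ-bound) ×1, y (λ-bound) ×1
uses in reading order: x, u, y
typing: ill-typed: argument of type Q → R where Q is required
ordered ✗ (the type mismatch rejects it)
linear ✗ (not simply typable)
affine ✗ (fails simple typing)
relevant ✗ (a type mismatch blocks all five)
unrestricted ✗ (the type mismatch rejects it)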